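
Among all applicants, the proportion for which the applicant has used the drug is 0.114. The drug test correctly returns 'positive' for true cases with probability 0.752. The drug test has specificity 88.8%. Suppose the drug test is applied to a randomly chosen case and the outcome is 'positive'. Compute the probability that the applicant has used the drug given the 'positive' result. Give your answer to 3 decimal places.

Write H for 'the applicant has used the drug'. Prior odds H:¬H = 0.114/0.886 = 0.12867. For the 'positive' outcome, the likelihood ratio is 0.752/0.112 = 6.7143.
Posterior odds = 0.12867 × 6.7143 = 0.86391, so P(H|E) = 0.86391/(1+0.86391) = 0.463.

P(H | E) ≈ 0.463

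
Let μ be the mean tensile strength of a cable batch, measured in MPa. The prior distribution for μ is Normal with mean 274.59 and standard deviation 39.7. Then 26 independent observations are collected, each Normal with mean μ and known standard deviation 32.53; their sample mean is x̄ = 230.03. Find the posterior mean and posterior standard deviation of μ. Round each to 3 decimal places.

Posterior mean ≈ 231.152; posterior SD ≈ 6.299

With known σ, the Normal prior is conjugate. Weight on the data is w = (n/σ²)/(n/σ² + 1/τ₀²) = 0.0245700/(0.0245700+0.00063448) = 0.97483.
Posterior mean = w·x̄ + (1−w)·μ₀ = 0.97483·230.03 + 0.025173·274.59 = 231.152. Posterior variance = 1/(0.0245700+0.00063448) = 39.6755, so SD = 6.299.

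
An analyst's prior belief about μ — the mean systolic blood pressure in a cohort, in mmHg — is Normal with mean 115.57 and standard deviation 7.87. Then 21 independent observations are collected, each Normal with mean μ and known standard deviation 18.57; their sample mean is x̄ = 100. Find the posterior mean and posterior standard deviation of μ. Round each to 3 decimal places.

Prior precision 1/τ₀² = 1/7.87² = 0.0161455; data precision n/σ² = 21/18.57² = 0.0608969.
Posterior precision = 0.0161455 + 0.0608969 = 0.0770424, giving posterior SD = 1/√0.0770424 = 3.603.
Posterior mean = (0.0161455·115.57 + 0.0608969·100) / 0.0770424 = 103.263.

Posterior mean ≈ 103.263; posterior SD ≈ 3.603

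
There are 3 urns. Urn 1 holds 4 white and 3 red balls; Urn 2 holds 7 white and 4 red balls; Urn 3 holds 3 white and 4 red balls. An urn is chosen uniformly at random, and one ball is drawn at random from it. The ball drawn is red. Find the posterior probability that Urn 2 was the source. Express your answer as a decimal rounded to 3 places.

Tabulate prior·likelihood by source: [1] prior 0.333333, lik 0.4286, product 0.1429; [2] prior 0.333333, lik 0.3636, product 0.1212; [3] prior 0.333333, lik 0.5714, product 0.1905.
Normalizing constant = 0.45455; the posterior for Urn 2 is its product over the sum, 0.1212/0.45455 = 0.267.

Posterior probability ≈ 0.267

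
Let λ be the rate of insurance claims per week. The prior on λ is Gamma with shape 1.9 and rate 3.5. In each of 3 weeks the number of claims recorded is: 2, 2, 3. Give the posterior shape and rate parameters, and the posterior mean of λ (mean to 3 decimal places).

Total count ∑xᵢ = 7 over n = 3 weeks.
Gamma is conjugate to the Poisson likelihood: posterior is Gamma(shape = 1.9+7 = 8.9, rate = 3.5+3 = 6.5).
E[λ | data] = 8.9/6.5 = 1.369.

Posterior: Gamma(shape=8.9, rate=6.5); mean ≈ 1.369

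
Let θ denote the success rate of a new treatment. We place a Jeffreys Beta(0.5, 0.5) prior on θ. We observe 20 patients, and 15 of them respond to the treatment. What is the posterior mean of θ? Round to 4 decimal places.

Posterior mean ≈ 0.7381

The binomial likelihood is conjugate to the Beta prior: with 15 successes and 5 failures, the posterior is Beta(0.5+15, 0.5+5) = Beta(15.5, 5.5).
E[θ | data] = 15.5/(15.5+5.5) = 0.7381.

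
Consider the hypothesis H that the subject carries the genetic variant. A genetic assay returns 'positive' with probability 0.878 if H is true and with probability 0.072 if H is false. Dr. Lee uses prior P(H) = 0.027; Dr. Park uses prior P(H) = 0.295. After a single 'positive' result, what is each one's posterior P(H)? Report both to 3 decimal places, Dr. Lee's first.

Dr. Lee: 0.253; Dr. Park: 0.836

The likelihood ratio for a 'positive' result is 0.878/0.072 = 12.194.
Dr. Lee: prior odds 0.027/0.973 = 0.027749; posterior odds 0.33839; posterior probability 0.253.
Dr. Park: prior odds 0.295/0.705 = 0.41844; posterior odds 5.1026; posterior probability 0.836.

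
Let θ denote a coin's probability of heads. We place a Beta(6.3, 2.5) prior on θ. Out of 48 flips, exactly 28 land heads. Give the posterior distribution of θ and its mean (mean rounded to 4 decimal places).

Observing 28 successes and 20 failures updates Beta(6.3, 2.5) by adding the success and failure counts to the two shape parameters: α = 6.3+28 = 34.3, β = 2.5+20 = 22.5.
Posterior mean = α/(α+β) = 34.3/56.8 = 0.6039.

Posterior: Beta(34.3, 22.5); mean ≈ 0.6039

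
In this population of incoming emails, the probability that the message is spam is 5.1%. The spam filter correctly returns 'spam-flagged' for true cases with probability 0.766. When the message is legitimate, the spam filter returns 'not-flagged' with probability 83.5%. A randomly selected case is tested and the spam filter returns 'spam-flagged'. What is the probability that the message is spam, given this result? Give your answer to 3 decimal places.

Write H for 'the message is spam'. Prior odds H:¬H = 0.051/0.949 = 0.053741. For the 'spam-flagged' outcome, the likelihood ratio is 0.766/0.165 = 4.6424.
Posterior odds = 0.053741 × 4.6424 = 0.24949, so P(H|E) = 0.24949/(1+0.24949) = 0.200.

P(H | E) ≈ 0.200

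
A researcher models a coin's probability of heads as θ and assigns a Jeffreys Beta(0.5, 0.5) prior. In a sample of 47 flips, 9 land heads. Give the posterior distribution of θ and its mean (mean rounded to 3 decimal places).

Posterior: Beta(9.5, 38.5); mean ≈ 0.198

Observing 9 successes and 38 failures updates Beta(0.5, 0.5) by adding the success and failure counts to the two shape parameters: α = 0.5+9 = 9.5, β = 0.5+38 = 38.5.
Posterior mean = α/(α+β) = 9.5/48 = 0.198.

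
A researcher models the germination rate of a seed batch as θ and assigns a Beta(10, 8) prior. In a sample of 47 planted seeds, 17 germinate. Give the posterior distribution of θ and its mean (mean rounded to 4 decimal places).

The binomial likelihood is conjugate to the Beta prior: with 17 successes and 30 failures, the posterior is Beta(10+17, 8+30) = Beta(27, 38).
Posterior mean = α/(α+β) = 27/65 = 0.4154.

Posterior: Beta(27, 38); mean ≈ 0.4154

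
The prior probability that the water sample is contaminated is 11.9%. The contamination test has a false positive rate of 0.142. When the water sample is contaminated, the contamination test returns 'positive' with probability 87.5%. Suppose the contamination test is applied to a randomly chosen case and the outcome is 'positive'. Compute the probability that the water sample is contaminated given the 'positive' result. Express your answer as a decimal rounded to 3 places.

Write H for 'the water sample is contaminated'. Prior odds H:¬H = 0.119/0.881 = 0.13507. For the 'positive' outcome, the likelihood ratio is 0.875/0.142 = 6.1620.
Posterior odds = 0.13507 × 6.1620 = 0.83232, so P(H|E) = 0.83232/(1+0.83232) = 0.454.

P(H | E) ≈ 0.454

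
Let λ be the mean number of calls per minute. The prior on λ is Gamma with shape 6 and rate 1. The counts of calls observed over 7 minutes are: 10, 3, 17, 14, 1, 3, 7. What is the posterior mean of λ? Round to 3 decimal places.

Total count ∑xᵢ = 55 over n = 7 minutes.
Gamma is conjugate to the Poisson likelihood: posterior is Gamma(shape = 6+55 = 61, rate = 1+7 = 8).
Posterior mean = shape/rate = 61/8 = 7.625.

Posterior mean ≈ 7.625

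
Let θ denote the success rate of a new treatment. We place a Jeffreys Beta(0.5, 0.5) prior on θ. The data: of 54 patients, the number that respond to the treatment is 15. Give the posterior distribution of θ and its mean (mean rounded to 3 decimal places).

The binomial likelihood is conjugate to the Beta prior: with 15 successes and 39 failures, the posterior is Beta(0.5+15, 0.5+39) = Beta(15.5, 39.5).
Posterior mean = α/(α+β) = 15.5/55 = 0.282.

Posterior: Beta(15.5, 39.5); mean ≈ 0.282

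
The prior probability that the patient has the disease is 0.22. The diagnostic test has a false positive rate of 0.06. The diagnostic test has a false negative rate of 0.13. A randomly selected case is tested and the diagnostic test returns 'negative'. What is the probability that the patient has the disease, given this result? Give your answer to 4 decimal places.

Let H be the event that the patient has the disease. P(H) = 0.22, so P(¬H) = 0.78. With E the 'negative' result, P(E|H) = 0.13 and P(E|¬H) = 0.94.
P(E) = 0.13·0.22 + 0.94·0.78 = 0.028600 + 0.73320 = 0.76180.
By Bayes' theorem, P(H|E) = 0.028600 / 0.76180 = 0.0375.

P(H | E) ≈ 0.0375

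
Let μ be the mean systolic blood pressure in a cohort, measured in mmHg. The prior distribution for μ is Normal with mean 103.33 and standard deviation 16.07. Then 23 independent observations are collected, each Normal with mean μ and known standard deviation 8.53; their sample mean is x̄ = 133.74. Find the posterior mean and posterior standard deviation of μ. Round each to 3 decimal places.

Posterior mean ≈ 133.372; posterior SD ≈ 1.768

Prior precision 1/τ₀² = 1/16.07² = 0.00387229; data precision n/σ² = 23/8.53² = 0.316104.
Posterior precision = 0.00387229 + 0.316104 = 0.319976, giving posterior SD = 1/√0.319976 = 1.768.
Posterior mean = (0.00387229·103.33 + 0.316104·133.74) / 0.319976 = 133.372.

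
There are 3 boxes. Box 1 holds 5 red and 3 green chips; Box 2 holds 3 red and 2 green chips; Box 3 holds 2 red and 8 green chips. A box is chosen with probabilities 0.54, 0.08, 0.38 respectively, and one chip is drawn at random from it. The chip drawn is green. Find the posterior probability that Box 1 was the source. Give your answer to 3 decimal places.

Posterior probability ≈ 0.376

P(green|Box 1) = 0.375; P(green|Box 2) = 0.4; P(green|Box 3) = 0.8.
Prior × likelihood for each source: 0.54·0.375=0.2025, 0.08·0.4=0.03200, 0.38·0.8=0.3040. Summing gives P(green) = 0.53850.
P(Box 1 | green) = 0.2025 / 0.53850 = 0.376.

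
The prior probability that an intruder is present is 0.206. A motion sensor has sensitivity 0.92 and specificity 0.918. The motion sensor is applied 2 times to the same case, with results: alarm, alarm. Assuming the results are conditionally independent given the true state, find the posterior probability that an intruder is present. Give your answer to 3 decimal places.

With H the event that an intruder is present, the joint likelihood of the observed sequence is P(data|H) = 0.92·0.92 = 0.84640 and P(data|¬H) = 0.082·0.082 = 0.0067240.
Bayes: P(H|data) = 0.206·0.84640 / (0.206·0.84640 + 0.794·0.0067240) = 0.17436/0.17970 = 0.9703.

Posterior P(H) ≈ 0.970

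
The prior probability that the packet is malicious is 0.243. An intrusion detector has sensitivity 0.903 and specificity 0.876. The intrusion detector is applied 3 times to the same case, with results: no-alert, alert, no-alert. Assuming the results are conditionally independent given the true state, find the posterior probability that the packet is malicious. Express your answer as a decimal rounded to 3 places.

Posterior P(H) ≈ 0.028

With H the event that the packet is malicious, the joint likelihood of the observed sequence is P(data|H) = 0.097·0.903·0.097 = 0.0084963 and P(data|¬H) = 0.876·0.124·0.876 = 0.095155.
Bayes: P(H|data) = 0.243·0.0084963 / (0.243·0.0084963 + 0.757·0.095155) = 0.0020646/0.074097 = 0.0279.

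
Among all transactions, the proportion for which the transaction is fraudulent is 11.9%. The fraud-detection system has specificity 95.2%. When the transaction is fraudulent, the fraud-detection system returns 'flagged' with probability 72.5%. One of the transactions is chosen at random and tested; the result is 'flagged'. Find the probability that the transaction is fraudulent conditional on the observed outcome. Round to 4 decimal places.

P(H | E) ≈ 0.6711

Write H for 'the transaction is fraudulent'. Prior odds H:¬H = 0.119/0.881 = 0.13507. For the 'flagged' outcome, the likelihood ratio is 0.725/0.048 = 15.104.
Posterior odds = 0.13507 × 15.104 = 2.0402, so P(H|E) = 2.0402/(1+2.0402) = 0.6711.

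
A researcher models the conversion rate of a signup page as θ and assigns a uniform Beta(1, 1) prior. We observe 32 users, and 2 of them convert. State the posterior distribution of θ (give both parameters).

Posterior: Beta(3, 31)

The binomial likelihood is conjugate to the Beta prior: with 2 successes and 30 failures, the posterior is Beta(1+2, 1+30) = Beta(3, 31).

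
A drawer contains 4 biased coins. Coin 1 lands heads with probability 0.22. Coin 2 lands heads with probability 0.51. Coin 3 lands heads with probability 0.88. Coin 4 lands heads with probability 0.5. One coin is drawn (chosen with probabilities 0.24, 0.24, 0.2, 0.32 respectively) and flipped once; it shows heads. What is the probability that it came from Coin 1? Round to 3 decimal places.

P(heads|C1) = 0.22; P(heads|C2) = 0.51; P(heads|C3) = 0.88; P(heads|C4) = 0.5.
Prior × likelihood for each source: 0.24·0.22=0.05280, 0.24·0.51=0.1224, 0.2·0.88=0.1760, 0.32·0.5=0.1600. Summing gives P(heads) = 0.51120.
P(Coin 1 | heads) = 0.05280 / 0.51120 = 0.103.

Posterior probability ≈ 0.103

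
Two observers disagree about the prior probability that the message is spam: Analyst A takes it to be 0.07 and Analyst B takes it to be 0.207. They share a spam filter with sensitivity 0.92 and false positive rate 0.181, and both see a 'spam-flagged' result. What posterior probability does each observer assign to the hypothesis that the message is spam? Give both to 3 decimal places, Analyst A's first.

Analyst A: 0.277; Analyst B: 0.570

P('+'|H) = 0.92, P('+'|¬H) = 0.181.
Analyst A: numerator 0.92·0.07 = 0.064400; evidence = 0.064400+0.181·0.93 = 0.23273; posterior = 0.277.
Analyst B: numerator 0.92·0.207 = 0.19044; evidence = 0.19044+0.181·0.793 = 0.33397; posterior = 0.570.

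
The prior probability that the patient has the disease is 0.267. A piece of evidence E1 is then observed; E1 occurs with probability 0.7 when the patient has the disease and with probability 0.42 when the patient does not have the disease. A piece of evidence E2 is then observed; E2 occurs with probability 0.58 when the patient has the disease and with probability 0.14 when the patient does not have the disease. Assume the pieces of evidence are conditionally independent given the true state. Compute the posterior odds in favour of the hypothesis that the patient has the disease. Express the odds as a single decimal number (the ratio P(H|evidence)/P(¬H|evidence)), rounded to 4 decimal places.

Posterior odds ≈ 2.5151

Prior odds = 0.267/(1−0.267) = 0.36426. In log-odds, ln(0.36426) = -1.0099.
Add log likelihood ratios: ln(1.6667) + ln(4.1429) = 1.9322.
Posterior log-odds = 0.92231, so posterior odds = exp(0.92231) = 2.5151.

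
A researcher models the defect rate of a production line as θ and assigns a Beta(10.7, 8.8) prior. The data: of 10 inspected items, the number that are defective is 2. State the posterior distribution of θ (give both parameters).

Posterior: Beta(12.7, 16.8)

The binomial likelihood is conjugate to the Beta prior: with 2 successes and 8 failures, the posterior is Beta(10.7+2, 8.8+8) = Beta(12.7, 16.8).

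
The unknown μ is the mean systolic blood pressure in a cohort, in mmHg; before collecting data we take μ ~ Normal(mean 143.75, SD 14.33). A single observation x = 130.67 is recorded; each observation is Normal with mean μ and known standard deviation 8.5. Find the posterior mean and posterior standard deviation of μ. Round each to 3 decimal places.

With known σ, the Normal prior is conjugate. Weight on the data is w = (n/σ²)/(n/σ² + 1/τ₀²) = 0.0138408/(0.0138408+0.00486976) = 0.73973.
Posterior mean = w·x̄ + (1−w)·μ₀ = 0.73973·130.67 + 0.26027·143.75 = 134.074. Posterior variance = 1/(0.0138408+0.00486976) = 53.4457, so SD = 7.311.

Posterior mean ≈ 134.074; posterior SD ≈ 7.311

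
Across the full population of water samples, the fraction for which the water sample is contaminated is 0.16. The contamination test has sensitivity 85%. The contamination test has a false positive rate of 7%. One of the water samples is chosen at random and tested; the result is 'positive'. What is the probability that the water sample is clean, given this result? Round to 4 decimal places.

Write H for 'the water sample is contaminated'. Prior odds H:¬H = 0.16/0.84 = 0.19048. For the 'positive' outcome, the likelihood ratio is 0.85/0.07 = 12.143.
Posterior odds = 0.19048 × 12.143 = 2.3129, so P(H|E) = 2.3129/(1+2.3129) = 0.6982. Then P(¬H|E) = 1 − 0.6982 = 0.3018.

P(¬H | E) ≈ 0.3018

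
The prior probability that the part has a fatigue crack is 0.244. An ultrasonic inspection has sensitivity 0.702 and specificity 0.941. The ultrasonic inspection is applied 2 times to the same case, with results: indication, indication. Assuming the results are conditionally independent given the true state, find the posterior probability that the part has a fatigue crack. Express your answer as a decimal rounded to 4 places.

Posterior P(H) ≈ 0.9786

Let H be the event that the part has a fatigue crack; start with P(H) = 0.244. P('indication'|H) = 0.702, P('indication'|¬H) = 0.059.
Update on result 1 ('indication'): P(H) ← 0.702·0.2440 / (0.702·0.2440 + 0.059·0.7560) = 0.17129/0.21589 = 0.7934.
Update on result 2 ('indication'): P(H) ← 0.702·0.7934 / (0.702·0.7934 + 0.059·0.2066) = 0.55696/0.56915 = 0.9786.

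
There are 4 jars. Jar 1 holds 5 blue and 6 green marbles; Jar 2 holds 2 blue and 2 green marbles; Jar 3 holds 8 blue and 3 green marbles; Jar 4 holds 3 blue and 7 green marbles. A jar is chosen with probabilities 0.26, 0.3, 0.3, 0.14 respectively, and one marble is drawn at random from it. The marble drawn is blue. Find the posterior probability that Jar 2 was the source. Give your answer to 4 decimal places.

P(blue|Jar 1) = 0.4545; P(blue|Jar 2) = 0.5; P(blue|Jar 3) = 0.7273; P(blue|Jar 4) = 0.3.
Prior × likelihood for each source: 0.26·0.4545=0.1182, 0.3·0.5=0.1500, 0.3·0.7273=0.2182, 0.14·0.3=0.04200. Summing gives P(blue) = 0.52836.
P(Jar 2 | blue) = 0.1500 / 0.52836 = 0.2839.

Posterior probability ≈ 0.2839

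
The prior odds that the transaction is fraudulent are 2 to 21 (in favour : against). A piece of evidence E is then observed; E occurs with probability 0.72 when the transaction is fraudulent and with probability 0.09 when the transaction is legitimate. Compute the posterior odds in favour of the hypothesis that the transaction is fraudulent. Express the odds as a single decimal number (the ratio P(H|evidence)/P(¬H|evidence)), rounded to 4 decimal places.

Prior odds = 2/21 = 0.095238. In log-odds, ln(0.095238) = -2.3514.
Add log likelihood ratio: ln(8.0000) = 2.0794.
Posterior log-odds = -0.27193, so posterior odds = exp(-0.27193) = 0.76190.

Posterior odds ≈ 0.7619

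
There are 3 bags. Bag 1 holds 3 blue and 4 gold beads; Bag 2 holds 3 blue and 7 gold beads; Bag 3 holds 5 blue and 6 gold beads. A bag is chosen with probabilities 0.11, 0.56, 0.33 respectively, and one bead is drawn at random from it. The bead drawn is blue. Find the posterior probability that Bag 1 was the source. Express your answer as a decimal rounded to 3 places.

Tabulate prior·likelihood by source: [1] prior 0.11, lik 0.4286, product 0.04714; [2] prior 0.56, lik 0.3, product 0.1680; [3] prior 0.33, lik 0.4545, product 0.1500.
Normalizing constant = 0.36514; the posterior for Bag 1 is its product over the sum, 0.04714/0.36514 = 0.129.

Posterior probability ≈ 0.129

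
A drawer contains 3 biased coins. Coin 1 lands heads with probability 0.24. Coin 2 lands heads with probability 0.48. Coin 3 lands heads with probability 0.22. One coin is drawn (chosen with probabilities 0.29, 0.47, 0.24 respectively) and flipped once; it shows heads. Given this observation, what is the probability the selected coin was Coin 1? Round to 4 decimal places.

P(heads|C1) = 0.24; P(heads|C2) = 0.48; P(heads|C3) = 0.22.
Prior × likelihood for each source: 0.29·0.24=0.06960, 0.47·0.48=0.2256, 0.24·0.22=0.05280. Summing gives P(heads) = 0.34800.
P(Coin 1 | heads) = 0.06960 / 0.34800 = 0.2000.

Posterior probability ≈ 0.2000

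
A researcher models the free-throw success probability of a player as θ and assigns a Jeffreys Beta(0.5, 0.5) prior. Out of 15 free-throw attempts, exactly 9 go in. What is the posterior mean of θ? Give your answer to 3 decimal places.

Posterior mean ≈ 0.594

The binomial likelihood is conjugate to the Beta prior: with 9 successes and 6 failures, the posterior is Beta(0.5+9, 0.5+6) = Beta(9.5, 6.5).
Posterior mean = α/(α+β) = 9.5/16 = 0.594.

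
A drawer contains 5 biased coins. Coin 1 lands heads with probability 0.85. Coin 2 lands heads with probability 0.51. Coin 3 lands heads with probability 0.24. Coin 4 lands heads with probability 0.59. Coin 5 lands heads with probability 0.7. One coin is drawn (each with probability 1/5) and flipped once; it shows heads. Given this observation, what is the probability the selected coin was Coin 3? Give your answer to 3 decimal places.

Tabulate prior·likelihood by source: [1] prior 0.2, lik 0.85, product 0.1700; [2] prior 0.2, lik 0.51, product 0.1020; [3] prior 0.2, lik 0.24, product 0.04800; [4] prior 0.2, lik 0.59, product 0.1180; [5] prior 0.2, lik 0.7, product 0.1400.
Normalizing constant = 0.57800; the posterior for Coin 3 is its product over the sum, 0.04800/0.57800 = 0.083.

Posterior probability ≈ 0.083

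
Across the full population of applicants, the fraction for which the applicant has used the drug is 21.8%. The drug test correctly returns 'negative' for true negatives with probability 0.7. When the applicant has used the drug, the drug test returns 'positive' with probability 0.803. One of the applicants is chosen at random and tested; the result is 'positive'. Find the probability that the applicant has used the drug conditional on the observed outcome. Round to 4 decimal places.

Write H for 'the applicant has used the drug'. Prior odds H:¬H = 0.218/0.782 = 0.27877. For the 'positive' outcome, the likelihood ratio is 0.803/0.3 = 2.6767.
Posterior odds = 0.27877 × 2.6767 = 0.74618, so P(H|E) = 0.74618/(1+0.74618) = 0.4273.

P(H | E) ≈ 0.4273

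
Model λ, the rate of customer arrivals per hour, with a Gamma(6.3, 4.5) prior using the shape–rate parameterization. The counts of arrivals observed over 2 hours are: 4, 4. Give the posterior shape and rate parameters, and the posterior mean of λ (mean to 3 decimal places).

The Poisson likelihood adds the total count to the shape and the number of exposure periods to the rate. Here ∑xᵢ = 8 and n = 2, so shape 6.3→14.3 and rate 4.5→6.5.
Posterior mean = shape/rate = 14.3/6.5 = 2.200.

Posterior: Gamma(shape=14.3, rate=6.5); mean ≈ 2.200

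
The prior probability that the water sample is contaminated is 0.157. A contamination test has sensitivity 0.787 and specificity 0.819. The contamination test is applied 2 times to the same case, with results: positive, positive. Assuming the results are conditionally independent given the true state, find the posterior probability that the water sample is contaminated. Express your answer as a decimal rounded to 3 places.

Posterior P(H) ≈ 0.779

With H the event that the water sample is contaminated, the joint likelihood of the observed sequence is P(data|H) = 0.787·0.787 = 0.61937 and P(data|¬H) = 0.181·0.181 = 0.032761.
Bayes: P(H|data) = 0.157·0.61937 / (0.157·0.61937 + 0.843·0.032761) = 0.097241/0.12486 = 0.7788.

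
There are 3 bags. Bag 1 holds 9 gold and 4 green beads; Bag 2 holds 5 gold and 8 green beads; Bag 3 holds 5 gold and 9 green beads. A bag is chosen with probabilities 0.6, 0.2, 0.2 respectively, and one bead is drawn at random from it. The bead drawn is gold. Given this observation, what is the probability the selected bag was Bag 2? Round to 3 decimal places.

Posterior probability ≈ 0.136

Tabulate prior·likelihood by source: [1] prior 0.6, lik 0.6923, product 0.4154; [2] prior 0.2, lik 0.3846, product 0.07692; [3] prior 0.2, lik 0.3571, product 0.07143.
Normalizing constant = 0.56374; the posterior for Bag 2 is its product over the sum, 0.07692/0.56374 = 0.136.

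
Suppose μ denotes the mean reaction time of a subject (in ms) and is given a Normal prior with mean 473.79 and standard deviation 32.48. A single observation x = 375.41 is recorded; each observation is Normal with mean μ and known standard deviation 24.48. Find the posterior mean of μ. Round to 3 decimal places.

Posterior mean ≈ 411.050

With known σ, the Normal prior is conjugate. Weight on the data is w = (n/σ²)/(n/σ² + 1/τ₀²) = 0.00166870/(0.00166870+0.00094791) = 0.63773.
Posterior mean = w·x̄ + (1−w)·μ₀ = 0.63773·375.41 + 0.36227·473.79 = 411.050.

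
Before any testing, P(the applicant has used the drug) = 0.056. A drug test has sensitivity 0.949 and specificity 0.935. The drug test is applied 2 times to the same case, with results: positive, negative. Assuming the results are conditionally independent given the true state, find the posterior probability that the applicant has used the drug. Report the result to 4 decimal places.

Let H be the event that the applicant has used the drug; start with P(H) = 0.056. P('positive'|H) = 0.949, P('positive'|¬H) = 0.065.
Update on result 1 ('positive'): P(H) ← 0.949·0.0560 / (0.949·0.0560 + 0.065·0.9440) = 0.053144/0.11450 = 0.4641.
Update on result 2 ('negative'): P(H) ← 0.051·0.4641 / (0.051·0.4641 + 0.935·0.5359) = 0.023670/0.52471 = 0.0451.

Posterior P(H) ≈ 0.0451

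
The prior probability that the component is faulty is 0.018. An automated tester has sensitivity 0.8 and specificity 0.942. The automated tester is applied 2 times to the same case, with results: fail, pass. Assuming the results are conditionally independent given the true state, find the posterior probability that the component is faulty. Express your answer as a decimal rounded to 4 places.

Posterior P(H) ≈ 0.0509

Let H be the event that the component is faulty; start with P(H) = 0.018. P('fail'|H) = 0.8, P('fail'|¬H) = 0.058.
Update on result 1 ('fail'): P(H) ← 0.8·0.0180 / (0.8·0.0180 + 0.058·0.9820) = 0.014400/0.071356 = 0.2018.
Update on result 2 ('pass'): P(H) ← 0.2·0.2018 / (0.2·0.2018 + 0.942·0.7982) = 0.040361/0.79226 = 0.0509.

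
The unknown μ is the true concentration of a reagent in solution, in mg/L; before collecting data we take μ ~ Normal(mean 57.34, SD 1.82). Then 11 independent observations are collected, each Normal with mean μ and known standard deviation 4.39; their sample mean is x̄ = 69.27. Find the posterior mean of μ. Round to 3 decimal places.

Posterior mean ≈ 65.143

With known σ, the Normal prior is conjugate. Weight on the data is w = (n/σ²)/(n/σ² + 1/τ₀²) = 0.570773/(0.570773+0.301896) = 0.65405.
Posterior mean = w·x̄ + (1−w)·μ₀ = 0.65405·69.27 + 0.34595·57.34 = 65.143.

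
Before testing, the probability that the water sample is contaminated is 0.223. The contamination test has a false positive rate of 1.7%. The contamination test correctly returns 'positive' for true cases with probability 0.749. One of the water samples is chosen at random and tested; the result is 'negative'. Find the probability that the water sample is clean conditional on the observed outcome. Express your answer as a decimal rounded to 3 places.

P(¬H | E) ≈ 0.932

Let H be the event that the water sample is contaminated. P(H) = 0.223, so P(¬H) = 0.777. With E the 'negative' result, P(E|H) = 0.251 and P(E|¬H) = 0.983.
P(E) = 0.251·0.223 + 0.983·0.777 = 0.055973 + 0.76379 = 0.81976.
By Bayes' theorem, P(H|E) = 0.055973 / 0.81976 = 0.068. Hence P(¬H|E) = 1 − 0.068 = 0.932.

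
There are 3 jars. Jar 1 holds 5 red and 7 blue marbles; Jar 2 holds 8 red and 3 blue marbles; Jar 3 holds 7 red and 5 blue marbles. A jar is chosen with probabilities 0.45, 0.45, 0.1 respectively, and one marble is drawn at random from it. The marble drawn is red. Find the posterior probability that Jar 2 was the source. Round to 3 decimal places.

Tabulate prior·likelihood by source: [1] prior 0.45, lik 0.4167, product 0.1875; [2] prior 0.45, lik 0.7273, product 0.3273; [3] prior 0.1, lik 0.5833, product 0.05833.
Normalizing constant = 0.57311; the posterior for Jar 2 is its product over the sum, 0.3273/0.57311 = 0.571.

Posterior probability ≈ 0.571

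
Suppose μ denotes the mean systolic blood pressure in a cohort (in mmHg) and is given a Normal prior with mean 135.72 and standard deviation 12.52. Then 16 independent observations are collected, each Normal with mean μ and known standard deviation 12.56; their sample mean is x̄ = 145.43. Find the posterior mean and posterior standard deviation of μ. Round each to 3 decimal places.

With known σ, the Normal prior is conjugate. Weight on the data is w = (n/σ²)/(n/σ² + 1/τ₀²) = 0.101424/(0.101424+0.00637957) = 0.94082.
Posterior mean = w·x̄ + (1−w)·μ₀ = 0.94082·145.43 + 0.059178·135.72 = 144.855. Posterior variance = 1/(0.101424+0.00637957) = 9.27613, so SD = 3.046.

Posterior mean ≈ 144.855; posterior SD ≈ 3.046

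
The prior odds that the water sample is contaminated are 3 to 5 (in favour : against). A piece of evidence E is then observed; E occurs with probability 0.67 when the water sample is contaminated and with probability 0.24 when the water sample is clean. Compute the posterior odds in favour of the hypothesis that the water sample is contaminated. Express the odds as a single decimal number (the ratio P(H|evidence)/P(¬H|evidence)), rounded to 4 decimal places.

Prior odds = 3/5 = 0.60000.
Likelihood ratio for E = 0.67/0.24 = 2.7917.
Posterior odds = prior odds × LR = 1.6750.

Posterior odds ≈ 1.6750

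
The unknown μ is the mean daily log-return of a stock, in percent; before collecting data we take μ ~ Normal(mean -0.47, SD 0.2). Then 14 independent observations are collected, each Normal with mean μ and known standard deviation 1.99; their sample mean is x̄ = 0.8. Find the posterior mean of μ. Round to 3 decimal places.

Prior precision 1/τ₀² = 1/0.2² = 25.0000; data precision n/σ² = 14/1.99² = 3.53526.
Posterior precision = 25.0000 + 3.53526 = 28.5353.
Posterior mean = (25.0000·-0.47 + 3.53526·0.8) / 28.5353 = -0.313.

Posterior mean ≈ -0.313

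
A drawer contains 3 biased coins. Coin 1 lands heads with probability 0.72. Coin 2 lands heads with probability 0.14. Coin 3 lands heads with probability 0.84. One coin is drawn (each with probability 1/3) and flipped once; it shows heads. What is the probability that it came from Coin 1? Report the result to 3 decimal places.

P(heads|C1) = 0.72; P(heads|C2) = 0.14; P(heads|C3) = 0.84.
Prior × likelihood for each source: 0.333333·0.72=0.2400, 0.333333·0.14=0.04667, 0.333333·0.84=0.2800. Summing gives P(heads) = 0.56667.
P(Coin 1 | heads) = 0.2400 / 0.56667 = 0.424.

Posterior probability ≈ 0.424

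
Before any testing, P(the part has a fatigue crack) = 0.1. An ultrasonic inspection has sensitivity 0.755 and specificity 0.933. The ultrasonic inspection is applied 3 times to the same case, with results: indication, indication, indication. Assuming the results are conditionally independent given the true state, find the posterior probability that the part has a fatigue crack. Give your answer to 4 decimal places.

Posterior P(H) ≈ 0.9937

With H the event that the part has a fatigue crack, the joint likelihood of the observed sequence is P(data|H) = 0.755·0.755·0.755 = 0.43037 and P(data|¬H) = 0.067·0.067·0.067 = 0.00030076.
Bayes: P(H|data) = 0.1·0.43037 / (0.1·0.43037 + 0.9·0.00030076) = 0.043037/0.043308 = 0.9937.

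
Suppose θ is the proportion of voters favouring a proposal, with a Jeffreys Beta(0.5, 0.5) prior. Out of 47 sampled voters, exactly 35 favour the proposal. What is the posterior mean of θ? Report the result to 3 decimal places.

Posterior mean ≈ 0.740

The binomial likelihood is conjugate to the Beta prior: with 35 successes and 12 failures, the posterior is Beta(0.5+35, 0.5+12) = Beta(35.5, 12.5).
Posterior mean = α/(α+β) = 35.5/48 = 0.740.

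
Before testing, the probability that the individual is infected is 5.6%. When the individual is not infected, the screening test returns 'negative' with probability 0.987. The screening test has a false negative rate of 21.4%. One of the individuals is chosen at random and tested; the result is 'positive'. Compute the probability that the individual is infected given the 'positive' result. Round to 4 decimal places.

P(H | E) ≈ 0.7820

Write H for 'the individual is infected'. Prior odds H:¬H = 0.056/0.944 = 0.059322. For the 'positive' outcome, the likelihood ratio is 0.786/0.013 = 60.462.
Posterior odds = 0.059322 × 60.462 = 3.5867, so P(H|E) = 3.5867/(1+3.5867) = 0.7820.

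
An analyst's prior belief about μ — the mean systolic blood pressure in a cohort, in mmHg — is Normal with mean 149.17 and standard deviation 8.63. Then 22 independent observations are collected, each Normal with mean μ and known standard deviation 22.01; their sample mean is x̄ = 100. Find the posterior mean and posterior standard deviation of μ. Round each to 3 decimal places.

Posterior mean ≈ 111.220; posterior SD ≈ 4.123

With known σ, the Normal prior is conjugate. Weight on the data is w = (n/σ²)/(n/σ² + 1/τ₀²) = 0.0454133/(0.0454133+0.0134270) = 0.77181.
Posterior mean = w·x̄ + (1−w)·μ₀ = 0.77181·100 + 0.22819·149.17 = 111.220. Posterior variance = 1/(0.0454133+0.0134270) = 16.9952, so SD = 4.123.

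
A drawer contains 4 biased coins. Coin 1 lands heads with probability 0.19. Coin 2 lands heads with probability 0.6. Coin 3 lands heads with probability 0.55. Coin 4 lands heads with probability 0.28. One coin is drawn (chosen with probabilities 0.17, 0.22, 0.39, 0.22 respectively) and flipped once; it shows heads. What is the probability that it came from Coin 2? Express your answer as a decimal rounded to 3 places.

P(heads|C1) = 0.19; P(heads|C2) = 0.6; P(heads|C3) = 0.55; P(heads|C4) = 0.28.
Prior × likelihood for each source: 0.17·0.19=0.03230, 0.22·0.6=0.1320, 0.39·0.55=0.2145, 0.22·0.28=0.06160. Summing gives P(heads) = 0.44040.
P(Coin 2 | heads) = 0.1320 / 0.44040 = 0.300.

Posterior probability ≈ 0.300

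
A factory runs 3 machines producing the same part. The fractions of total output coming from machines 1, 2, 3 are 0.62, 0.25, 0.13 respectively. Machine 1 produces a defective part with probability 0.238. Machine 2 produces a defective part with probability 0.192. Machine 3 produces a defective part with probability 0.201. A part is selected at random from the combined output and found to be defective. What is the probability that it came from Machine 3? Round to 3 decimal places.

Posterior probability ≈ 0.118

P(defective|M1) = 0.238; P(defective|M2) = 0.192; P(defective|M3) = 0.201.
Prior × likelihood for each source: 0.62·0.238=0.1476, 0.25·0.192=0.04800, 0.13·0.201=0.02613. Summing gives P(defective) = 0.22169.
P(Machine 3 | defective) = 0.02613 / 0.22169 = 0.118.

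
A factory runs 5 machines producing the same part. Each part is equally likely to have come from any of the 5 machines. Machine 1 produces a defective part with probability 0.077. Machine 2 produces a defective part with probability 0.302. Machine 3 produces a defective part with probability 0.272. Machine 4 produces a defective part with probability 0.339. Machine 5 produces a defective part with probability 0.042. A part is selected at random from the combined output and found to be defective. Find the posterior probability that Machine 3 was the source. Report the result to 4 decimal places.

Posterior probability ≈ 0.2636

Tabulate prior·likelihood by source: [1] prior 0.2, lik 0.077, product 0.01540; [2] prior 0.2, lik 0.302, product 0.06040; [3] prior 0.2, lik 0.272, product 0.05440; [4] prior 0.2, lik 0.339, product 0.06780; [5] prior 0.2, lik 0.042, product 0.008400.
Normalizing constant = 0.20640; the posterior for Machine 3 is its product over the sum, 0.05440/0.20640 = 0.2636.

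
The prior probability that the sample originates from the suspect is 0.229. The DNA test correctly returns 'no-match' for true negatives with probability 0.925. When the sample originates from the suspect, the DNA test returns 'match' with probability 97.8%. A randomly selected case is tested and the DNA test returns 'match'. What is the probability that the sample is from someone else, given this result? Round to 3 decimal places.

Let H be the event that the sample originates from the suspect. P(H) = 0.229, so P(¬H) = 0.771. With E the 'match' result, P(E|H) = 0.978 and P(E|¬H) = 0.075.
P(E) = 0.978·0.229 + 0.075·0.771 = 0.22396 + 0.057825 = 0.28179.
By Bayes' theorem, P(H|E) = 0.22396 / 0.28179 = 0.795. Hence P(¬H|E) = 1 − 0.795 = 0.205.

P(¬H | E) ≈ 0.205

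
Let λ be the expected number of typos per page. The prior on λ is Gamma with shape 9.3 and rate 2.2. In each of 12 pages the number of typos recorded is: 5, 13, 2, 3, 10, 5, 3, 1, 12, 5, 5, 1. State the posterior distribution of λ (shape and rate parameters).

Total count ∑xᵢ = 65 over n = 12 pages.
Gamma is conjugate to the Poisson likelihood: posterior is Gamma(shape = 9.3+65 = 74.3, rate = 2.2+12 = 14.2).

Posterior: Gamma(shape=74.3, rate=14.2)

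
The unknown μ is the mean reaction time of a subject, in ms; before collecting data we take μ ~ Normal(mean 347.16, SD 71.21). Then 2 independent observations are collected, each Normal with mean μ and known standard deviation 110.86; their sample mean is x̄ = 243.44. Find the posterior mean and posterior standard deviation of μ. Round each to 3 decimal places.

Prior precision 1/τ₀² = 1/71.21² = 0.00019721; data precision n/σ² = 2/110.86² = 0.00016273.
Posterior precision = 0.00019721 + 0.00016273 = 0.00035994, giving posterior SD = 1/√0.00035994 = 52.709.
Posterior mean = (0.00019721·347.16 + 0.00016273·243.44) / 0.00035994 = 300.266.

Posterior mean ≈ 300.266; posterior SD ≈ 52.709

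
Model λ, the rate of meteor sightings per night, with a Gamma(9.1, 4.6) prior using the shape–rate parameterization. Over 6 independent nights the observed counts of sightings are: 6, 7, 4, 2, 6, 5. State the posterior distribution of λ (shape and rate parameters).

Posterior: Gamma(shape=39.1, rate=10.6)

Total count ∑xᵢ = 30 over n = 6 nights.
Gamma is conjugate to the Poisson likelihood: posterior is Gamma(shape = 9.1+30 = 39.1, rate = 4.6+6 = 10.6).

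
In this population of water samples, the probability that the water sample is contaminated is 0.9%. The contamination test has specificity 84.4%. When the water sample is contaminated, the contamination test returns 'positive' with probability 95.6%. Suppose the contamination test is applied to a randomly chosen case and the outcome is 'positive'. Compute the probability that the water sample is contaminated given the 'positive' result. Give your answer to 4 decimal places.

P(H | E) ≈ 0.0527

Write H for 'the water sample is contaminated'. Prior odds H:¬H = 0.009/0.991 = 0.0090817. For the 'positive' outcome, the likelihood ratio is 0.956/0.156 = 6.1282.
Posterior odds = 0.0090817 × 6.1282 = 0.055655, so P(H|E) = 0.055655/(1+0.055655) = 0.0527.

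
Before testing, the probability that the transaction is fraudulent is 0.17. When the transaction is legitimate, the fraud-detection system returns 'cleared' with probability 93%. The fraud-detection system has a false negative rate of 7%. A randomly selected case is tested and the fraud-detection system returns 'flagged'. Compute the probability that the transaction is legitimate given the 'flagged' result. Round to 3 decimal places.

P(¬H | E) ≈ 0.269

Let H be the event that the transaction is fraudulent. P(H) = 0.17, so P(¬H) = 0.83. With E the 'flagged' result, P(E|H) = 0.93 and P(E|¬H) = 0.07.
P(E) = 0.93·0.17 + 0.07·0.83 = 0.15810 + 0.058100 = 0.21620.
By Bayes' theorem, P(H|E) = 0.15810 / 0.21620 = 0.731. Hence P(¬H|E) = 1 − 0.731 = 0.269.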